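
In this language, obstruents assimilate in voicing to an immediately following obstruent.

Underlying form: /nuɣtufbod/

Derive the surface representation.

/ɣ/ before /t/ (voiceless) → [x]
/f/ before /b/ (voiced) → [v]

[nuxtuvbod]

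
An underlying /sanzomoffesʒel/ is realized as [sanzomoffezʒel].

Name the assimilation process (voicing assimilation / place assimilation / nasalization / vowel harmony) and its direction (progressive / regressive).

/s/→[z].
Each target copies a feature from the following segment, so the direction is regressive.

voicing assimilation, regressive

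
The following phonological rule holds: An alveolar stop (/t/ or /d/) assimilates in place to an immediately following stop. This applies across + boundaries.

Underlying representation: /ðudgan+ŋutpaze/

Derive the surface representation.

/d/ before /g/ (velar) → [g]
/t/ before /p/ (labial) → [p]

[ðuggan+ŋuppaze]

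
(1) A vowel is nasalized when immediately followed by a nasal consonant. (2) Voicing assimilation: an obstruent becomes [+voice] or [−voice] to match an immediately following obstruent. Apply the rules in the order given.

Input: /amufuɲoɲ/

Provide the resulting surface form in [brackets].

Rule 1: /a/ before nasal /m/ → [ã]
Rule 1: /u/ before nasal /ɲ/ → [ũ]
Rule 1: /o/ before nasal /ɲ/ → [õ]
After rule 1: ãmufũɲõɲ
Rule 2: no segment meets the rule's conditions; no change.

[ãmufũɲõɲ]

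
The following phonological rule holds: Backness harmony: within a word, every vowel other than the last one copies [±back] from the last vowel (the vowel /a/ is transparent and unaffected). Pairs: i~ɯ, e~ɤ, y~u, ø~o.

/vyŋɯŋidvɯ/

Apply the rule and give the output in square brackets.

/y/ harmonizes with /ɯ/ ([+back]) → [u]
/i/ harmonizes with /ɯ/ ([+back]) → [ɯ]

[vuŋɯŋɯdvɯ]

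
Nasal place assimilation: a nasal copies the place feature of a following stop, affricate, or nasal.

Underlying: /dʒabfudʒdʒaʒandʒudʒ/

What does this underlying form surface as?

[dʒabfudʒdʒaʒaɲdʒudʒ]

/n/ before /dʒ/ (palatal) → [ɲ]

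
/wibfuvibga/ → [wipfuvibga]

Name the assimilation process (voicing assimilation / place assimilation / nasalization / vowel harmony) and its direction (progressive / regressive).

voicing assimilation, regressive

/b/→[p].
Each target copies a feature from the following segment, so the direction is regressive.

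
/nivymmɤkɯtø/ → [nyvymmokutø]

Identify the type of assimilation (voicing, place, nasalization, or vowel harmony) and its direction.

/i/→[y] /ɤ/→[o] /ɯ/→[u].
Vowels agree with the last vowel, so the harmony is regressive.

vowel harmony, regressive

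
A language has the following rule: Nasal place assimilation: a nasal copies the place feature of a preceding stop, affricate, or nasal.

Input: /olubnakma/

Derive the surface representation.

/n/ after /b/ (labial) → [m]
/m/ after /k/ (velar) → [ŋ]

[olubmakŋa]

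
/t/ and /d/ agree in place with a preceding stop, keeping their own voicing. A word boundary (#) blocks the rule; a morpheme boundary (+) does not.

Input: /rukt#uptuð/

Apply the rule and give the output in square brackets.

/t/ after /k/ (velar) → [k]
/t/ after /p/ (labial) → [p]

[rukk#uppuð]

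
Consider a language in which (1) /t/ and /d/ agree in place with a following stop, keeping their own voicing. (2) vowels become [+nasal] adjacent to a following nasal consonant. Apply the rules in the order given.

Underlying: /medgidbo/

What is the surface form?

[meggibbo]

Rule 1: /d/ before /g/ (velar) → [g]
Rule 1: /d/ before /b/ (labial) → [b]
After rule 1: meggibbo
Rule 2: no segment meets the rule's conditions; no change.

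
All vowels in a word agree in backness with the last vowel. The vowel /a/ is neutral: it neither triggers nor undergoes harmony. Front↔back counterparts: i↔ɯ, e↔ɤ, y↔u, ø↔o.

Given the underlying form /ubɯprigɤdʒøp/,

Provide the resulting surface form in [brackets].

/u/ harmonizes with /ø/ ([-back]) → [y]
/ɯ/ harmonizes with /ø/ ([-back]) → [i]
/ɤ/ harmonizes with /ø/ ([-back]) → [e]

[ybiprigedʒøp]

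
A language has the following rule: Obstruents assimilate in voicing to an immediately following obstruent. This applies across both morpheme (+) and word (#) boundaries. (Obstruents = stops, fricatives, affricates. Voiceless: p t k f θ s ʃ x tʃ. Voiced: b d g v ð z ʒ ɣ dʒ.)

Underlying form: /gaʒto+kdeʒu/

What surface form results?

[gaʃto+gdeʒu]

/ʒ/ before /t/ (voiceless) → [ʃ]
/k/ before /d/ (voiced) → [g]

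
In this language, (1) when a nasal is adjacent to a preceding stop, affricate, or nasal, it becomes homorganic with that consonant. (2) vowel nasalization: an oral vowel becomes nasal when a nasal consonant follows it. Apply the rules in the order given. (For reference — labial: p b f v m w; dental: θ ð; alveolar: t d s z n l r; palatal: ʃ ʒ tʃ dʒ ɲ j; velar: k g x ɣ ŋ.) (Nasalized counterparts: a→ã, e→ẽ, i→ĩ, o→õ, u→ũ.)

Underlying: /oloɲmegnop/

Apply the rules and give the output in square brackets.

Rule 1: /m/ after /ɲ/ (palatal) → [ɲ]
Rule 1: /n/ after /g/ (velar) → [ŋ]
After rule 1: oloɲɲegŋop
Rule 2: /o/ before nasal /ɲ/ → [õ]

[olõɲɲegŋop]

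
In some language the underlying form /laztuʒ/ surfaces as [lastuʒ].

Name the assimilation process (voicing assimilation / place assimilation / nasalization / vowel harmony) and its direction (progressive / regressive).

voicing assimilation, regressive

/z/→[s].
Each target copies a feature from the following segment, so the direction is regressive.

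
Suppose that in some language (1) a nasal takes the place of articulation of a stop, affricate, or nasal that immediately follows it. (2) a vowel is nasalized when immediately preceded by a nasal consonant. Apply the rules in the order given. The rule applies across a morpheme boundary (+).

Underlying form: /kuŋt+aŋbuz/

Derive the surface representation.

Rule 1: /ŋ/ before /t/ (alveolar) → [n]
Rule 1: /ŋ/ before /b/ (labial) → [m]
After rule 1: kunt+ambuz
Rule 2: no segment meets the rule's conditions; no change.

[kunt+ambuz]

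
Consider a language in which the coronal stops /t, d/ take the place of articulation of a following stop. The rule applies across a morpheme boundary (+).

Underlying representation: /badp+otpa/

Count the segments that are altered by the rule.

/d/ before /p/ (labial) → [b]
/t/ before /p/ (labial) → [p]
2 segments change.

2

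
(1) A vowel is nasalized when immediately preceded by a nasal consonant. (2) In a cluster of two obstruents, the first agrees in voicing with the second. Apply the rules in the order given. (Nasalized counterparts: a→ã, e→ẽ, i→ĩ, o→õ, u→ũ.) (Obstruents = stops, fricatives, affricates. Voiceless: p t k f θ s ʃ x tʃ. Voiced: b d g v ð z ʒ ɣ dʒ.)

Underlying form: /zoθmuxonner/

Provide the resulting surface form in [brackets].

[zoθmũxonnẽr]

Rule 1: /u/ after nasal /m/ → [ũ]
Rule 1: /e/ after nasal /n/ → [ẽ]
After rule 1: zoθmũxonnẽr
Rule 2: no segment meets the rule's conditions; no change.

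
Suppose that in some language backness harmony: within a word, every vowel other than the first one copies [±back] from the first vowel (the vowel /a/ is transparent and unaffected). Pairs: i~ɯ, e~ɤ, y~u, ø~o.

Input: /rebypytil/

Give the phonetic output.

[rebypytil]

no segment meets the rule's conditions; no change.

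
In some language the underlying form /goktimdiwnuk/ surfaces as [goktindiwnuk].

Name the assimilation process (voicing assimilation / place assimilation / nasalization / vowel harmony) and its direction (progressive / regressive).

/m/→[n].
Each target copies a feature from the following segment, so the direction is regressive.

place assimilation, regressive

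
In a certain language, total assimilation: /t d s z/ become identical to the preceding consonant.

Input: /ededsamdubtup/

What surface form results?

/s/ after /d/ → [d] (total assimilation)
/d/ after /m/ → [m] (total assimilation)
/t/ after /b/ → [b] (total assimilation)

[ededdammubbup]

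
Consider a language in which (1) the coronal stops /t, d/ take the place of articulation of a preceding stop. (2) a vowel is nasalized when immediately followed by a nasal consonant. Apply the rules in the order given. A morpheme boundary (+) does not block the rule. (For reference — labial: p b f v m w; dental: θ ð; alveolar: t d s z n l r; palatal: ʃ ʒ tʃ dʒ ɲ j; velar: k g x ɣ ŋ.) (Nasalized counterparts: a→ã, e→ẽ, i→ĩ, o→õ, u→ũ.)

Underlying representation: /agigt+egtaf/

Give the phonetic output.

[agigk+egkaf]

Rule 1: /t/ after /g/ (velar) → [k]
Rule 1: /t/ after /g/ (velar) → [k]
After rule 1: agigk+egkaf
Rule 2: no segment meets the rule's conditions; no change.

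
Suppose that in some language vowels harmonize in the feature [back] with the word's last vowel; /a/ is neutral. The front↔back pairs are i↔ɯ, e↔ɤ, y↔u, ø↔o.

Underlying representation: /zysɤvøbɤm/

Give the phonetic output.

[zusɤvobɤm]

/y/ harmonizes with /ɤ/ ([+back]) → [u]
/ø/ harmonizes with /ɤ/ ([+back]) → [o]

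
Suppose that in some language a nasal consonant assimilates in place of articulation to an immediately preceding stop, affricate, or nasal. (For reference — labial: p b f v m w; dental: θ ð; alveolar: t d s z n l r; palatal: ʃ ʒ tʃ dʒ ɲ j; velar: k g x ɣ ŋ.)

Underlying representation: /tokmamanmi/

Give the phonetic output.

[tokŋamanni]

/m/ after /k/ (velar) → [ŋ]
/m/ after /n/ (alveolar) → [n]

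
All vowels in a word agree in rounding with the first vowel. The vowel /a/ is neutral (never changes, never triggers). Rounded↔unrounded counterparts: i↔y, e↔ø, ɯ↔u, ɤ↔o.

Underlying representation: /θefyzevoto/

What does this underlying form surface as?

/y/ harmonizes with /e/ ([-round]) → [i]
/o/ harmonizes with /e/ ([-round]) → [ɤ]
/o/ harmonizes with /e/ ([-round]) → [ɤ]

[θefizevɤtɤ]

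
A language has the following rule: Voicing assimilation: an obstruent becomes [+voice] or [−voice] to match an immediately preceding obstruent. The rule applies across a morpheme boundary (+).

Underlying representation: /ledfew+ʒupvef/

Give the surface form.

[ledvew+ʒupfef]

/f/ after /d/ (voiced) → [v]
/v/ after /p/ (voiceless) → [f]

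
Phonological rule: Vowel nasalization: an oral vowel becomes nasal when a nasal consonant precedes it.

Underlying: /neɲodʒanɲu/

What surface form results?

/e/ after nasal /n/ → [ẽ]
/o/ after nasal /ɲ/ → [õ]
/u/ after nasal /ɲ/ → [ũ]

[nẽɲõdʒanɲũ]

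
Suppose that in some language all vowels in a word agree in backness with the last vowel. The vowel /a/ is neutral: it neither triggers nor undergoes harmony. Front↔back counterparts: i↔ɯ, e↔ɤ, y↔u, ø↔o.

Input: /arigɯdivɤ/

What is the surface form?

/i/ harmonizes with /ɤ/ ([+back]) → [ɯ]
/i/ harmonizes with /ɤ/ ([+back]) → [ɯ]

[arɯgɯdɯvɤ]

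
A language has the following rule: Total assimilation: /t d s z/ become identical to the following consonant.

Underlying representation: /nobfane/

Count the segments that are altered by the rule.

No segment meets the rule's conditions.

0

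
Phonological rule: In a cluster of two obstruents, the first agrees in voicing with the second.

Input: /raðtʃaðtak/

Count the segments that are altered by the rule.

2

/ð/ before /tʃ/ (voiceless) → [θ]
/ð/ before /t/ (voiceless) → [θ]
2 segments change.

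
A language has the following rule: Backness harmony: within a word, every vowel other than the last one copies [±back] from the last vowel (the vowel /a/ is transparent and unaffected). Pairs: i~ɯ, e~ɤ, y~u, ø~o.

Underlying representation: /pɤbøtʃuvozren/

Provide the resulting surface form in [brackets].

[pebøtʃyvøzren]

/ɤ/ harmonizes with /e/ ([-back]) → [e]
/u/ harmonizes with /e/ ([-back]) → [y]
/o/ harmonizes with /e/ ([-back]) → [ø]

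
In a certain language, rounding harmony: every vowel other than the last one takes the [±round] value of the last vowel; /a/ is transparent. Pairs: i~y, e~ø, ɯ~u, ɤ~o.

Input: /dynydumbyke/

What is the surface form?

/y/ harmonizes with /e/ ([-round]) → [i]
/y/ harmonizes with /e/ ([-round]) → [i]
/u/ harmonizes with /e/ ([-round]) → [ɯ]
/y/ harmonizes with /e/ ([-round]) → [i]

[dinidɯmbike]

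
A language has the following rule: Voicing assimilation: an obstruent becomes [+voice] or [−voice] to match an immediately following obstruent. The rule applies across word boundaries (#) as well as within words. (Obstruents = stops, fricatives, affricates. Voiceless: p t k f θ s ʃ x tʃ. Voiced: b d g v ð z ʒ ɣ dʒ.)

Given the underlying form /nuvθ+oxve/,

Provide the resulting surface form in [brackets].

[nufθ+oɣve]

/v/ before /θ/ (voiceless) → [f]
/x/ before /v/ (voiced) → [ɣ]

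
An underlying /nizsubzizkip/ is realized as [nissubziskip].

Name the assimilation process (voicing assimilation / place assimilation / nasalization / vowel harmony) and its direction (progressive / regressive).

voicing assimilation, regressive

/z/→[s] /z/→[s].
Each target copies a feature from the following segment, so the direction is regressive.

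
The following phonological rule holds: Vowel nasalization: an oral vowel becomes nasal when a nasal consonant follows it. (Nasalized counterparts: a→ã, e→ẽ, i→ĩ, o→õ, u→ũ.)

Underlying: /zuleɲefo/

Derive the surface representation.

/e/ before nasal /ɲ/ → [ẽ]

[zulẽɲefo]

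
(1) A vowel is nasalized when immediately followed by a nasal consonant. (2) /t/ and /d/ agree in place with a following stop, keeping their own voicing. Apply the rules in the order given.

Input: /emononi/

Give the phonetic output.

[ẽmõnõni]

Rule 1: /e/ before nasal /m/ → [ẽ]
Rule 1: /o/ before nasal /n/ → [õ]
Rule 1: /o/ before nasal /n/ → [õ]
After rule 1: ẽmõnõni
Rule 2: no segment meets the rule's conditions; no change.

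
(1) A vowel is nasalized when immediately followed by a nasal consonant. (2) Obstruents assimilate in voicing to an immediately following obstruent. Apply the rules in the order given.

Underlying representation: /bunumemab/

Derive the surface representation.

[bũnũmẽmab]

Rule 1: /u/ before nasal /n/ → [ũ]
Rule 1: /u/ before nasal /m/ → [ũ]
Rule 1: /e/ before nasal /m/ → [ẽ]
After rule 1: bũnũmẽmab
Rule 2: no segment meets the rule's conditions; no change.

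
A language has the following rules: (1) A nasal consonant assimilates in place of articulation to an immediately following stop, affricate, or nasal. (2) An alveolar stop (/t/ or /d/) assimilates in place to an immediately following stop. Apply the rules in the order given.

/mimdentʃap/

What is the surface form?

[mindeɲtʃap]

Rule 1: /m/ before /d/ (alveolar) → [n]
Rule 1: /n/ before /tʃ/ (palatal) → [ɲ]
After rule 1: mindeɲtʃap
Rule 2: no segment meets the rule's conditions; no change.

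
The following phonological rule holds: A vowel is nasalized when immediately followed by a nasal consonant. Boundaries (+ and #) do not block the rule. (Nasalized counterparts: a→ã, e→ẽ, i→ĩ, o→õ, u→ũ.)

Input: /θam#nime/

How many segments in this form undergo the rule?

2

/a/ before nasal /m/ → [ã]
/i/ before nasal /m/ → [ĩ]
2 segments change.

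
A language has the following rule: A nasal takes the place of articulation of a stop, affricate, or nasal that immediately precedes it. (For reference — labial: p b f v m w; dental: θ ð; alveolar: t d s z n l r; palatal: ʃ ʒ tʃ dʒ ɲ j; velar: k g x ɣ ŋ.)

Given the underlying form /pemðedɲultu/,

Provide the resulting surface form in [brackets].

[pemðednultu]

/ɲ/ after /d/ (alveolar) → [n]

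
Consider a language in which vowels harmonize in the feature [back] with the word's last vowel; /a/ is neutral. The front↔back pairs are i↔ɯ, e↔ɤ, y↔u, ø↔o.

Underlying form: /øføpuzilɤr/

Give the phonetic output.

/ø/ harmonizes with /ɤ/ ([+back]) → [o]
/ø/ harmonizes with /ɤ/ ([+back]) → [o]
/i/ harmonizes with /ɤ/ ([+back]) → [ɯ]

[ofopuzɯlɤr]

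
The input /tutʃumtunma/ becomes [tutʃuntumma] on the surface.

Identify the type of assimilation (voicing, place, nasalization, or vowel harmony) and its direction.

/m/→[n] /n/→[m].
Each target copies a feature from the following segment, so the direction is regressive.

place assimilation, regressive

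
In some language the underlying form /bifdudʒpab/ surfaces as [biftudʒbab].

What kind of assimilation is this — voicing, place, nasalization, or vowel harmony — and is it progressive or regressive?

/d/→[t] /p/→[b].
Each target copies a feature from the preceding segment, so the direction is progressive.

voicing assimilation, progressive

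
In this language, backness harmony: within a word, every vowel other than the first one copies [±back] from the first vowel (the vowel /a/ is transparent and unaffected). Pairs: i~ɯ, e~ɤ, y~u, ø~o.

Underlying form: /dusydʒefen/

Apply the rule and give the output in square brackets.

[dusudʒɤfɤn]

/y/ harmonizes with /u/ ([+back]) → [u]
/e/ harmonizes with /u/ ([+back]) → [ɤ]
/e/ harmonizes with /u/ ([+back]) → [ɤ]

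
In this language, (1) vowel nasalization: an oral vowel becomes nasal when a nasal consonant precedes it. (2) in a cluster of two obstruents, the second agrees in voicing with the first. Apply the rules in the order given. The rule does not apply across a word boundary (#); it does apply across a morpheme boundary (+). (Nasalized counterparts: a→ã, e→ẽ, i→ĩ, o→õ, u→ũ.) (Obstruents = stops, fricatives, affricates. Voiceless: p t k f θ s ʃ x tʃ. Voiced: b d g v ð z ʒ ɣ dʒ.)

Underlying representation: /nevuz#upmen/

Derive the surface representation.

Rule 1: /e/ after nasal /n/ → [ẽ]
Rule 1: /e/ after nasal /m/ → [ẽ]
After rule 1: nẽvuz#upmẽn
Rule 2: no segment meets the rule's conditions; no change.

[nẽvuz#upmẽn]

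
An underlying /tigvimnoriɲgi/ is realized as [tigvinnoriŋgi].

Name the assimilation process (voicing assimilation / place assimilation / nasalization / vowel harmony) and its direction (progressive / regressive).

/m/→[n] /ɲ/→[ŋ].
Each target copies a feature from the following segment, so the direction is regressive.

place assimilation, regressive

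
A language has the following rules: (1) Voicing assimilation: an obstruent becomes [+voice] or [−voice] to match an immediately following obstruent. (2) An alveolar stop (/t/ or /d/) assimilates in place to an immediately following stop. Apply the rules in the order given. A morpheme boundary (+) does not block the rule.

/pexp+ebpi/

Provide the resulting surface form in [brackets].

[pexp+eppi]

Rule 1: /b/ before /p/ (voiceless) → [p]
After rule 1: pexp+eppi
Rule 2: no segment meets the rule's conditions; no change.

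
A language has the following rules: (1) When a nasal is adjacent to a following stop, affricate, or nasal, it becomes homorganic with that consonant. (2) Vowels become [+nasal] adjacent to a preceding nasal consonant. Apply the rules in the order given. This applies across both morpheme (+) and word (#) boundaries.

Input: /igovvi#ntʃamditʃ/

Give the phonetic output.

[igovvi#ɲtʃanditʃ]

Rule 1: /n/ before /tʃ/ (palatal) → [ɲ]
Rule 1: /m/ before /d/ (alveolar) → [n]
After rule 1: igovvi#ɲtʃanditʃ
Rule 2: no segment meets the rule's conditions; no change.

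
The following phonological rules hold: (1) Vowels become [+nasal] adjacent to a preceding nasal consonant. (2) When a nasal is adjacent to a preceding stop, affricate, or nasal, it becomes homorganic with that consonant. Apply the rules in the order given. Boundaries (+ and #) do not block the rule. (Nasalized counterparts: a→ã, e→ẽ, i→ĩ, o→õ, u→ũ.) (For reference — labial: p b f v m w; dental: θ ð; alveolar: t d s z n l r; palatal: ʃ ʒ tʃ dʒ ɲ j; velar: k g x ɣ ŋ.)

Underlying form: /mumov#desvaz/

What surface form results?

Rule 1: /u/ after nasal /m/ → [ũ]
Rule 1: /o/ after nasal /m/ → [õ]
After rule 1: mũmõv#desvaz
Rule 2: no segment meets the rule's conditions; no change.

[mũmõv#desvaz]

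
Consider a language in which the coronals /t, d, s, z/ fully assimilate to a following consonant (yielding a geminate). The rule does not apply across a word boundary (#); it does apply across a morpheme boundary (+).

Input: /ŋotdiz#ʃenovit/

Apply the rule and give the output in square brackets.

[ŋoddiz#ʃenovit]

/t/ before /d/ → [d] (total assimilation)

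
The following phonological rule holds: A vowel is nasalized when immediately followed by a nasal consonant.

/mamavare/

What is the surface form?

/a/ before nasal /m/ → [ã]

[mãmavare]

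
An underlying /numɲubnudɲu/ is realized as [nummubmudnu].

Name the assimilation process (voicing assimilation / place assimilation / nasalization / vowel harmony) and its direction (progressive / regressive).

place assimilation, progressive

/ɲ/→[m] /n/→[m] /ɲ/→[n].
Each target copies a feature from the preceding segment, so the direction is progressive.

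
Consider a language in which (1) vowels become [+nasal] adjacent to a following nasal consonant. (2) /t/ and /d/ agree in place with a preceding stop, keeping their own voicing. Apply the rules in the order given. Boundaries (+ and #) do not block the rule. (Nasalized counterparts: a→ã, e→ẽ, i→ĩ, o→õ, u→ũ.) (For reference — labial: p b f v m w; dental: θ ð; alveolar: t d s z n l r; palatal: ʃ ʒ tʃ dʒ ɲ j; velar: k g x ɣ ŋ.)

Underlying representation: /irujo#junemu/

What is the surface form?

[irujo#jũnẽmu]

Rule 1: /u/ before nasal /n/ → [ũ]
Rule 1: /e/ before nasal /m/ → [ẽ]
After rule 1: irujo#jũnẽmu
Rule 2: no segment meets the rule's conditions; no change.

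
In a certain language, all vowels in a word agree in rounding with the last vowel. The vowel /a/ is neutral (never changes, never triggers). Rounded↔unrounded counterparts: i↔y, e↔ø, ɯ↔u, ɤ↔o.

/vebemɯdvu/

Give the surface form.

/e/ harmonizes with /u/ ([+round]) → [ø]
/e/ harmonizes with /u/ ([+round]) → [ø]
/ɯ/ harmonizes with /u/ ([+round]) → [u]

[vøbømudvu]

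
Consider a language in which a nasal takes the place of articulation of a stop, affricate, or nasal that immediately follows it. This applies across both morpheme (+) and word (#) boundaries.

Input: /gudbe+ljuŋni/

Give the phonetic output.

/ŋ/ before /n/ (alveolar) → [n]

[gudbe+ljunni]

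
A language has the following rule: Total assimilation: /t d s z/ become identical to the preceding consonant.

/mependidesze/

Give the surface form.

/d/ after /n/ → [n] (total assimilation)
/z/ after /s/ → [s] (total assimilation)

[mepennidesse]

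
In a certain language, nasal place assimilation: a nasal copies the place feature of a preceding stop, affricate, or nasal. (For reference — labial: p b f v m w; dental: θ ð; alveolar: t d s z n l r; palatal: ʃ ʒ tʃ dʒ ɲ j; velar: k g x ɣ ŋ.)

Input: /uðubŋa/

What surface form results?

[uðubma]

/ŋ/ after /b/ (labial) → [m]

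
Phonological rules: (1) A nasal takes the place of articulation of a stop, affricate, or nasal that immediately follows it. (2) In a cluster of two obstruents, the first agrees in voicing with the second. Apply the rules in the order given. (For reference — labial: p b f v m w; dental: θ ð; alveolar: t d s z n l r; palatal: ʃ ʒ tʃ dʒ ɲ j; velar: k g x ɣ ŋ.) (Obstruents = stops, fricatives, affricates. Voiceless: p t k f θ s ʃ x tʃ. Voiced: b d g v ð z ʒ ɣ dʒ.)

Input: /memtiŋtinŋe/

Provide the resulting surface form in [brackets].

[mentintiŋŋe]

Rule 1: /m/ before /t/ (alveolar) → [n]
Rule 1: /ŋ/ before /t/ (alveolar) → [n]
Rule 1: /n/ before /ŋ/ (velar) → [ŋ]
After rule 1: mentintiŋŋe
Rule 2: no segment meets the rule's conditions; no change.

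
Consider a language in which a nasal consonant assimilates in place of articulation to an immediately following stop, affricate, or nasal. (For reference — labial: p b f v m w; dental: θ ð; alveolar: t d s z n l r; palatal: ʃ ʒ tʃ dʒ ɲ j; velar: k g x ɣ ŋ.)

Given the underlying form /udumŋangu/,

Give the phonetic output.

[uduŋŋaŋgu]

/m/ before /ŋ/ (velar) → [ŋ]
/n/ before /g/ (velar) → [ŋ]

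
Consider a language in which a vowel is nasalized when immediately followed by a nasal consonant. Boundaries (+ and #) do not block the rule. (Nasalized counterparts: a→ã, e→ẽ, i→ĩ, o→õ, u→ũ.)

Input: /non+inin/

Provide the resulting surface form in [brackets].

[nõn+ĩnĩn]

/o/ before nasal /n/ → [õ]
/i/ before nasal /n/ → [ĩ]
/i/ before nasal /n/ → [ĩ]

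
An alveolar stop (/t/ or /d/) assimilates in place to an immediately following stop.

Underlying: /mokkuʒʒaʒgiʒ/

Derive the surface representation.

no segment meets the rule's conditions; no change.

[mokkuʒʒaʒgiʒ]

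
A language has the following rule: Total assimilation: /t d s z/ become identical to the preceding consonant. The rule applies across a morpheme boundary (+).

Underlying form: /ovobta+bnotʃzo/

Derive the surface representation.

/t/ after /b/ → [b] (total assimilation)
/z/ after /tʃ/ → [tʃ] (total assimilation)

[ovobba+bnotʃtʃo]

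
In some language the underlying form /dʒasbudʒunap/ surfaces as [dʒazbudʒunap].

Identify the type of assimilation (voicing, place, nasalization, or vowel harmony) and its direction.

/s/→[z].
Each target copies a feature from the following segment, so the direction is regressive.

voicing assimilation, regressive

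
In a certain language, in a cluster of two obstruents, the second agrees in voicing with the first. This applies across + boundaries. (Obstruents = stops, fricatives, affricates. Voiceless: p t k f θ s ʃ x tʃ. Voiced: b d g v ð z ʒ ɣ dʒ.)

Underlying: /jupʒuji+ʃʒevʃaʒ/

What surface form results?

[jupʃuji+ʃʃevʒaʒ]

/ʒ/ after /p/ (voiceless) → [ʃ]
/ʒ/ after /ʃ/ (voiceless) → [ʃ]
/ʃ/ after /v/ (voiced) → [ʒ]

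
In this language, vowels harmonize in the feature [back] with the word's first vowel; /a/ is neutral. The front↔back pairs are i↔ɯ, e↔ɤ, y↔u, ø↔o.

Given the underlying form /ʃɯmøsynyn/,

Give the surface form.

[ʃɯmosunun]

/ø/ harmonizes with /ɯ/ ([+back]) → [o]
/y/ harmonizes with /ɯ/ ([+back]) → [u]
/y/ harmonizes with /ɯ/ ([+back]) → [u]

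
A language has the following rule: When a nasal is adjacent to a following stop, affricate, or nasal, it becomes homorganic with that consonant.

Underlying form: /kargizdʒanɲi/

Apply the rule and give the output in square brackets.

/n/ before /ɲ/ (palatal) → [ɲ]

[kargizdʒaɲɲi]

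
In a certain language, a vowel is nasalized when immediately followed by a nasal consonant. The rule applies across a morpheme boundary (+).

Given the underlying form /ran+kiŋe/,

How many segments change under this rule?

/a/ before nasal /n/ → [ã]
/i/ before nasal /ŋ/ → [ĩ]
2 segments change.

2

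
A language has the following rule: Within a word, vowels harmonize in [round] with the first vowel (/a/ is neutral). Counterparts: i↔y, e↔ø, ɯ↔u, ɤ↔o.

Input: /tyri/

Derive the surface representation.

[tyry]

/i/ harmonizes with /y/ ([+round]) → [y]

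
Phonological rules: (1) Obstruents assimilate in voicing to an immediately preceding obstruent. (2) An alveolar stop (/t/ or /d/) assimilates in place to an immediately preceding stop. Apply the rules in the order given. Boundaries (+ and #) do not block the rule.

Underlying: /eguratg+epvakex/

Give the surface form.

[eguratk+epfakex]

Rule 1: /g/ after /t/ (voiceless) → [k]
Rule 1: /v/ after /p/ (voiceless) → [f]
After rule 1: eguratk+epfakex
Rule 2: no segment meets the rule's conditions; no change.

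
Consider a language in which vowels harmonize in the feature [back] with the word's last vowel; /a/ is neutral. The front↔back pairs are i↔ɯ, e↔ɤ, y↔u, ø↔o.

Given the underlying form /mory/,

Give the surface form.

/o/ harmonizes with /y/ ([-back]) → [ø]

[møry]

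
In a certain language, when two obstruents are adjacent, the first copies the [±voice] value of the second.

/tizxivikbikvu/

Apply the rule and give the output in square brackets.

[tisxivigbigvu]

/z/ before /x/ (voiceless) → [s]
/k/ before /b/ (voiced) → [g]
/k/ before /v/ (voiced) → [g]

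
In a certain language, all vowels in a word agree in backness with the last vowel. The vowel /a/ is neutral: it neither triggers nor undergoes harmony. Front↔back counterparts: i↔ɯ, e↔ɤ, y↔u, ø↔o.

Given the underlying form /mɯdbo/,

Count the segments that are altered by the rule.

0

No segment meets the rule's conditions.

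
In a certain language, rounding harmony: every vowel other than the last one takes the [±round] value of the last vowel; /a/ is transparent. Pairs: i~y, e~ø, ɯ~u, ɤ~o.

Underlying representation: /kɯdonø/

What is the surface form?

/ɯ/ harmonizes with /ø/ ([+round]) → [u]

[kudonø]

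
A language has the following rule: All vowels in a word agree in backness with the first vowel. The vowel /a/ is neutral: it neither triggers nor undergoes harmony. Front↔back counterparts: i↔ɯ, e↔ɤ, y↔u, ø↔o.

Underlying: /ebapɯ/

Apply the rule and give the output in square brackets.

[ebapi]

/ɯ/ harmonizes with /e/ ([-back]) → [i]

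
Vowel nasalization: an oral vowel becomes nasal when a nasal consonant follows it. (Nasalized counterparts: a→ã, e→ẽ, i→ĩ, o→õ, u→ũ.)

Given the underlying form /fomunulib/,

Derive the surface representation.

/o/ before nasal /m/ → [õ]
/u/ before nasal /n/ → [ũ]

[fõmũnulib]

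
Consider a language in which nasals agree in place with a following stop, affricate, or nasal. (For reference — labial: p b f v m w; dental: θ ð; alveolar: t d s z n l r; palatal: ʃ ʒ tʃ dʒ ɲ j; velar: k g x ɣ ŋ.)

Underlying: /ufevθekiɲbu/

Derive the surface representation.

[ufevθekimbu]

/ɲ/ before /b/ (labial) → [m]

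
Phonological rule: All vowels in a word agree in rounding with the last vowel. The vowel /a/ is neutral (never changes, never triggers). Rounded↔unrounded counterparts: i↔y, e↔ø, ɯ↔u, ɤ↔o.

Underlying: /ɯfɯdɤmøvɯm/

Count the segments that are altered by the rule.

1

/ø/ harmonizes with /ɯ/ ([-round]) → [e]
1 segment changes.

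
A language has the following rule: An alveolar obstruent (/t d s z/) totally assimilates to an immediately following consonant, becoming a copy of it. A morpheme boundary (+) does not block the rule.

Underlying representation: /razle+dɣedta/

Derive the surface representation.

/z/ before /l/ → [l] (total assimilation)
/d/ before /ɣ/ → [ɣ] (total assimilation)
/d/ before /t/ → [t] (total assimilation)

[ralle+ɣɣetta]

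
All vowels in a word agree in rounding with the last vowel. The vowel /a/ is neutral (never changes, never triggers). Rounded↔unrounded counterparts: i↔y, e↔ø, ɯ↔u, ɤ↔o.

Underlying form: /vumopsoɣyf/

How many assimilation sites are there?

No segment meets the rule's conditions.

0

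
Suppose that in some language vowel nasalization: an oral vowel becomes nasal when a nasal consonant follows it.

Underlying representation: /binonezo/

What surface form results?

/i/ before nasal /n/ → [ĩ]
/o/ before nasal /n/ → [õ]

[bĩnõnezo]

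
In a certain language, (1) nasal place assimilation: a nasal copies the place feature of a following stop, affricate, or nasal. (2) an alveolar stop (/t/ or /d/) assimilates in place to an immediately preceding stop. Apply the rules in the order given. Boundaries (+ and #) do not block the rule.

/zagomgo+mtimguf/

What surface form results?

[zagoŋgo+ntiŋguf]

Rule 1: /m/ before /g/ (velar) → [ŋ]
Rule 1: /m/ before /t/ (alveolar) → [n]
Rule 1: /m/ before /g/ (velar) → [ŋ]
After rule 1: zagoŋgo+ntiŋguf
Rule 2: no segment meets the rule's conditions; no change.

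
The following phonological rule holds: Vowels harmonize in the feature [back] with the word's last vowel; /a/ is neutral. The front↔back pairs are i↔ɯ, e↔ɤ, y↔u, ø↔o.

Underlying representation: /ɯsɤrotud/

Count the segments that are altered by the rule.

No segment meets the rule's conditions.

0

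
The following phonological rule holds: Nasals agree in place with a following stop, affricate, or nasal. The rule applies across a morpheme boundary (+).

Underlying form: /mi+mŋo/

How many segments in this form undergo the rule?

1

/m/ before /ŋ/ (velar) → [ŋ]
1 segment changes.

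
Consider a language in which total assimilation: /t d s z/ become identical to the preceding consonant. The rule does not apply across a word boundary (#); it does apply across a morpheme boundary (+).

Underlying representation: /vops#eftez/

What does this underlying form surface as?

[vopp#effez]

/s/ after /p/ → [p] (total assimilation)
/t/ after /f/ → [f] (total assimilation)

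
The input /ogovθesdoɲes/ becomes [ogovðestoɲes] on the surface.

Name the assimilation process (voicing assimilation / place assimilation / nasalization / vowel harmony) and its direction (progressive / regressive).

/θ/→[ð] /d/→[t].
Each target copies a feature from the preceding segment, so the direction is progressive.

voicing assimilation, progressive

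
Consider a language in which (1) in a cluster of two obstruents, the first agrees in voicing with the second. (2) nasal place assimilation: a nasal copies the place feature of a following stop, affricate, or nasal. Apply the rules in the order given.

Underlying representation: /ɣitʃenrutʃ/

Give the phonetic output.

Rule 1: no segment meets the rule's conditions; no change.
After rule 1: ɣitʃenrutʃ
Rule 2: no segment meets the rule's conditions; no change.

[ɣitʃenrutʃ]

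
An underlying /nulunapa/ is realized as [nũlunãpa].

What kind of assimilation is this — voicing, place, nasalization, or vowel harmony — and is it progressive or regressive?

nasalization, progressive

/u/→[ũ] /a/→[ã].
Each target copies a feature from the preceding segment, so the direction is progressive.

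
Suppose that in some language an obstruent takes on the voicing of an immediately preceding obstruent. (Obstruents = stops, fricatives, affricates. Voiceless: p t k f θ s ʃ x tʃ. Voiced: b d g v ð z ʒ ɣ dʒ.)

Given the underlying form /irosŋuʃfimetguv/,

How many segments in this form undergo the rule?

1

/g/ after /t/ (voiceless) → [k]
1 segment changes.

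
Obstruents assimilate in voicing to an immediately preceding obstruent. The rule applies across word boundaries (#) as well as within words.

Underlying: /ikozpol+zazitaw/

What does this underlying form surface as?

[ikozbol+zazitaw]

/p/ after /z/ (voiced) → [b]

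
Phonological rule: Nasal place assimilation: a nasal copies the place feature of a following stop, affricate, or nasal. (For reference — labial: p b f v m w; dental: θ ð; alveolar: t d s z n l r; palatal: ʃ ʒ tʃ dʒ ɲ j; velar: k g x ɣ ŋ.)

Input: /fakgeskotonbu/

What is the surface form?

/n/ before /b/ (labial) → [m]

[fakgeskotombu]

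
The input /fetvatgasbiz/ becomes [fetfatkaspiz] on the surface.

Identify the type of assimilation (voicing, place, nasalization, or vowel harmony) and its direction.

voicing assimilation, progressive

/v/→[f] /g/→[k] /b/→[p].
Each target copies a feature from the preceding segment, so the direction is progressive.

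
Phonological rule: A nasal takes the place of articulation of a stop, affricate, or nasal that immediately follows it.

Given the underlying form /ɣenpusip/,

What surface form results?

[ɣempusip]

/n/ before /p/ (labial) → [m]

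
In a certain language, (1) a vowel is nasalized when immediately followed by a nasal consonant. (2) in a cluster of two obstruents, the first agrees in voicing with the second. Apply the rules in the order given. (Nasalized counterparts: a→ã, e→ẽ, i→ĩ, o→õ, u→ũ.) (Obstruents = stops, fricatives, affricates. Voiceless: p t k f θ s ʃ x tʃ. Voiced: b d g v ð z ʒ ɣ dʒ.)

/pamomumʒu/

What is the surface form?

[pãmõmũmʒu]

Rule 1: /a/ before nasal /m/ → [ã]
Rule 1: /o/ before nasal /m/ → [õ]
Rule 1: /u/ before nasal /m/ → [ũ]
After rule 1: pãmõmũmʒu
Rule 2: no segment meets the rule's conditions; no change.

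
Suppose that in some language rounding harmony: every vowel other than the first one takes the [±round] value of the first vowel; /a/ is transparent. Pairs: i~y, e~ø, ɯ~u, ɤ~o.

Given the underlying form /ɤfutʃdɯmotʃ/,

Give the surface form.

/u/ harmonizes with /ɤ/ ([-round]) → [ɯ]
/o/ harmonizes with /ɤ/ ([-round]) → [ɤ]

[ɤfɯtʃdɯmɤtʃ]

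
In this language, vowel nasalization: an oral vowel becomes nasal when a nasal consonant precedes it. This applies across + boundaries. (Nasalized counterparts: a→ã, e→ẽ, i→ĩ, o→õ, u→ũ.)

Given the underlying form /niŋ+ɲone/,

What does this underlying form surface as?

[nĩŋ+ɲõnẽ]

/i/ after nasal /n/ → [ĩ]
/o/ after nasal /ɲ/ → [õ]
/e/ after nasal /n/ → [ẽ]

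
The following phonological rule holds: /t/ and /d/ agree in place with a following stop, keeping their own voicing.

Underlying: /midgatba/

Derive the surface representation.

[miggapba]

/d/ before /g/ (velar) → [g]
/t/ before /b/ (labial) → [p]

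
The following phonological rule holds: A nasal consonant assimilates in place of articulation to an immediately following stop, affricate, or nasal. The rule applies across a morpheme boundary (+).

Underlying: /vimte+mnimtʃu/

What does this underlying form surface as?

[vinte+nniɲtʃu]

/m/ before /t/ (alveolar) → [n]
/m/ before /n/ (alveolar) → [n]
/m/ before /tʃ/ (palatal) → [ɲ]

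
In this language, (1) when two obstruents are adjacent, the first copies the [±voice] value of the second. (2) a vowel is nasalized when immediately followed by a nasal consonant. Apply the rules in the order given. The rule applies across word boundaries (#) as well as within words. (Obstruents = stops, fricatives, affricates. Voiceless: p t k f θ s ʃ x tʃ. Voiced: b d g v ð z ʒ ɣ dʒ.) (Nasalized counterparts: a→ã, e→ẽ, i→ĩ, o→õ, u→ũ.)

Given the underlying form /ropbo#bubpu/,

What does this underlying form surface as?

Rule 1: /p/ before /b/ (voiced) → [b]
Rule 1: /b/ before /p/ (voiceless) → [p]
After rule 1: robbo#buppu
Rule 2: no segment meets the rule's conditions; no change.

[robbo#buppu]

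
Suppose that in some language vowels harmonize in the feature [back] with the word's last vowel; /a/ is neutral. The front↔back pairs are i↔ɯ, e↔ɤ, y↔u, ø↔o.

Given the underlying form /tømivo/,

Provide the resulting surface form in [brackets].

[tomɯvo]

/ø/ harmonizes with /o/ ([+back]) → [o]
/i/ harmonizes with /o/ ([+back]) → [ɯ]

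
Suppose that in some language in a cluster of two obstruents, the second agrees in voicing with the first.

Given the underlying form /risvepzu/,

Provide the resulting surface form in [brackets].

/v/ after /s/ (voiceless) → [f]
/z/ after /p/ (voiceless) → [s]

[risfepsu]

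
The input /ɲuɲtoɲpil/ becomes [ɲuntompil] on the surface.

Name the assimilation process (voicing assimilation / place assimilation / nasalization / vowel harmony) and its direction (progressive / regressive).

place assimilation, regressive

/ɲ/→[n] /ɲ/→[m].
Each target copies a feature from the following segment, so the direction is regressive.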